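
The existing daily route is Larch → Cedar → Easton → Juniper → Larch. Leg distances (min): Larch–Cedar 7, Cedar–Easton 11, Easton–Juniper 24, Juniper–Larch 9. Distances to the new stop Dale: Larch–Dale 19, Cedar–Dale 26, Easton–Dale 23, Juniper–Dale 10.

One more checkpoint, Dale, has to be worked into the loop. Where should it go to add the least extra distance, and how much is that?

Insertion cost between consecutive stops i–j is d(i,Dale) + d(Dale,j) − d(i,j):
  between Larch and Cedar: 19 + 26 − 7 = 38
  between Cedar and Easton: 26 + 23 − 11 = 38
  between Easton and Juniper: 23 + 10 − 24 = 9
  between Juniper and Larch: 10 + 19 − 9 = 20
Cheapest insertion is between Easton and Juniper, adding 9.
New total = 51 + 9 = 60.

+9 min — insert Dale between Easton and Juniper.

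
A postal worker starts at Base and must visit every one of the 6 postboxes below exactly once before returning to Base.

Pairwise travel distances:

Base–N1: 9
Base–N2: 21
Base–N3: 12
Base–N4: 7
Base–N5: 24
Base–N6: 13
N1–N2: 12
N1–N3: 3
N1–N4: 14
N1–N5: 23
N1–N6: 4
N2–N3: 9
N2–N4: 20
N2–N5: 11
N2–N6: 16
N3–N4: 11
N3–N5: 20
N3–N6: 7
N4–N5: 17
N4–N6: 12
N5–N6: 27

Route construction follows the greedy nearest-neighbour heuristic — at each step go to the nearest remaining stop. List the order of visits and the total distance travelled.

At Base the remaining stops are N4 7, N1 9, N3 12, N6 13, N2 21, N5 24; go to N4.
At N4 the remaining stops are N3 11, N6 12, N1 14, N5 17, N2 20; go to N3.
At N3 the remaining stops are N1 3, N6 7, N2 9, N5 20; go to N1.
At N1 the remaining stops are N6 4, N2 12, N5 23; go to N6.
At N6 the remaining stops are N2 16, N5 27; go to N2.
At N2 the remaining stops are N5 11; go to N5.
Return N5→Base: 24.
Total = 7 + 11 + 3 + 4 + 16 + 11 + 24 = 76.

Total distance 76 via the nearest-neighbour route Base → N4 → N3 → N1 → N6 → N2 → N5 → Base.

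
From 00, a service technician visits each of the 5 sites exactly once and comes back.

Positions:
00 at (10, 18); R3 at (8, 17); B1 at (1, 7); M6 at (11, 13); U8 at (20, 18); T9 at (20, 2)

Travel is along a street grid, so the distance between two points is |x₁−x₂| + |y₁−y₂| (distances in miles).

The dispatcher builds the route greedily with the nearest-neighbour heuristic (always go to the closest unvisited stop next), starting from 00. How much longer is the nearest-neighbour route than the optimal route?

From 00: R3=3, M6=6, U8=10, B1=20, T9=26 → choose R3 (3).
From R3: M6=7, U8=13, B1=17, T9=27 → choose M6 (7).
From M6: U8=14, B1=16, T9=20 → choose U8 (14).
From U8: T9=16, B1=30 → choose T9 (16).
From T9: B1=24 → choose B1 (24).
NN route 00 → R3 → M6 → U8 → T9 → B1 → 00 costs 84.
Optimal: 00 → R3 → M6 → B1 → T9 → U8 → 00 costs 76 (by enumerating all 60 distinct tours).
Excess = 84 − 76 = 8.

8 miles longer than the optimal tour.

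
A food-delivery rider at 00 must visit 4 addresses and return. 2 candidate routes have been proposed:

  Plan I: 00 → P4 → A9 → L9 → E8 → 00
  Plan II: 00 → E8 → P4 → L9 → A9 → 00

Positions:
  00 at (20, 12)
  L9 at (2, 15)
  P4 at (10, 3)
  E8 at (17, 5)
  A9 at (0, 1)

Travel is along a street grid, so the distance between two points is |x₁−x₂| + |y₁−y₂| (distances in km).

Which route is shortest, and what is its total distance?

82 km — Plan I is the shortest.

Plan I: 19 + 12 + 16 + 25 + 10 = 82
Plan II: 10 + 9 + 20 + 16 + 31 = 86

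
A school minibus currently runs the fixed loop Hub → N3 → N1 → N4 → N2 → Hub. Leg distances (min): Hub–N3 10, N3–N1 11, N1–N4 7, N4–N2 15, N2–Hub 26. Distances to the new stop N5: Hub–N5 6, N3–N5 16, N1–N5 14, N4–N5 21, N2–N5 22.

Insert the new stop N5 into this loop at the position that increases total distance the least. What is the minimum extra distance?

Insertion cost between consecutive stops i–j is d(i,N5) + d(N5,j) − d(i,j):
  between Hub and N3: 6 + 16 − 10 = 12
  between N3 and N1: 16 + 14 − 11 = 19
  between N1 and N4: 14 + 21 − 7 = 28
  between N4 and N2: 21 + 22 − 15 = 28
  between N2 and Hub: 22 + 6 − 26 = 2
Cheapest insertion is between N2 and Hub, adding 2.
New total = 69 + 2 = 71.

Minimum extra distance: 2 min, inserting N5 between N2 and Hub.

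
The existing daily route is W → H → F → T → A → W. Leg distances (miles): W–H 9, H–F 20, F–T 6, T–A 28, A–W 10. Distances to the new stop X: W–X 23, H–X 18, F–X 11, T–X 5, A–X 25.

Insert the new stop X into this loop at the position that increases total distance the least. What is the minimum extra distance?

Insertion cost between consecutive stops i–j is d(i,X) + d(X,j) − d(i,j):
  between W and H: 23 + 18 − 9 = 32
  between H and F: 18 + 11 − 20 = 9
  between F and T: 11 + 5 − 6 = 10
  between T and A: 5 + 25 − 28 = 2
  between A and W: 25 + 23 − 10 = 38
Cheapest insertion is between T and A, adding 2.
New total = 73 + 2 = 75.

Minimum extra distance: 2 miles, inserting X between T and A.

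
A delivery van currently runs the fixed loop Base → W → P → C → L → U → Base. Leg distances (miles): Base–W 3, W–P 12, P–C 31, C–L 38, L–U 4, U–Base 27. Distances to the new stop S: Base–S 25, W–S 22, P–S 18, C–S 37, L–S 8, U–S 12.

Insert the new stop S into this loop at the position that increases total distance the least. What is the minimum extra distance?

+7 miles — insert S between C and L.

Insertion cost between consecutive stops i–j is d(i,S) + d(S,j) − d(i,j):
  between Base and W: 25 + 22 − 3 = 44
  between W and P: 22 + 18 − 12 = 28
  between P and C: 18 + 37 − 31 = 24
  between C and L: 37 + 8 − 38 = 7
  between L and U: 8 + 12 − 4 = 16
  between U and Base: 12 + 25 − 27 = 10
Cheapest insertion is between C and L, adding 7.
New total = 115 + 7 = 122.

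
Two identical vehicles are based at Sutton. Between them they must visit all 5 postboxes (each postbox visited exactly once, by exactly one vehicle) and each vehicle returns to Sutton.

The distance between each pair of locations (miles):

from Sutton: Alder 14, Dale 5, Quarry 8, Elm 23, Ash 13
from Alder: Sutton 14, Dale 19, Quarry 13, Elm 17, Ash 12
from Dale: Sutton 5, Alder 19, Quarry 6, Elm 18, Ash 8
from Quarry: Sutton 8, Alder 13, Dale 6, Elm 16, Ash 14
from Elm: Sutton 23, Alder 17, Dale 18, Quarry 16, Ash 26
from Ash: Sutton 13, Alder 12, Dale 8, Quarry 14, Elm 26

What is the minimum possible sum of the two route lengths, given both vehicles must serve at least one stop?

76 miles — the smallest possible combined total.

Try each way of splitting the stops between the two vehicles (each non-empty) and, for each split, find the best tour for each vehicle:
  {Alder} + {Dale, Quarry, Elm, Ash}: 28 + 63 = 91
  {Dale} + {Alder, Quarry, Elm, Ash}: 10 + 66 = 76
  {Alder, Dale} + {Quarry, Elm, Ash}: 38 + 63 = 101
  {Quarry} + {Alder, Dale, Elm, Ash}: 16 + 65 = 81
  {Alder, Quarry} + {Dale, Elm, Ash}: 35 + 62 = 97
  {Dale, Quarry} + {Alder, Elm, Ash}: 19 + 65 = 84
  … (15 splits in total)
Best: vehicle 1 Sutton → Dale → Sutton = 10; vehicle 2 Sutton → Quarry → Elm → Alder → Ash → Sutton = 66; combined 76.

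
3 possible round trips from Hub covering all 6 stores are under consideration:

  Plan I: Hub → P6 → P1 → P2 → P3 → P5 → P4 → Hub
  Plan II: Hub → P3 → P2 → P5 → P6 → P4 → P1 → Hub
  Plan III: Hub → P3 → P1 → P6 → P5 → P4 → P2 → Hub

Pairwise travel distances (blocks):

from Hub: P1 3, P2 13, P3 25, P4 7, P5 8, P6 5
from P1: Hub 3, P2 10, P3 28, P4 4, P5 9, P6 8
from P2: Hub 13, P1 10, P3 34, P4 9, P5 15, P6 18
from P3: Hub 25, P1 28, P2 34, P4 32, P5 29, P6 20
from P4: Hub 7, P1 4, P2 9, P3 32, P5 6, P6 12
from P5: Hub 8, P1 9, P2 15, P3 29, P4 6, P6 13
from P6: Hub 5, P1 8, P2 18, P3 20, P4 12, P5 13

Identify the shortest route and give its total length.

99 blocks — Plan I is the shortest.

Plan I: 5 + 8 + 10 + 34 + 29 + 6 + 7 = 99
Plan II: 25 + 34 + 15 + 13 + 12 + 4 + 3 = 106
Plan III: 25 + 28 + 8 + 13 + 6 + 9 + 13 = 102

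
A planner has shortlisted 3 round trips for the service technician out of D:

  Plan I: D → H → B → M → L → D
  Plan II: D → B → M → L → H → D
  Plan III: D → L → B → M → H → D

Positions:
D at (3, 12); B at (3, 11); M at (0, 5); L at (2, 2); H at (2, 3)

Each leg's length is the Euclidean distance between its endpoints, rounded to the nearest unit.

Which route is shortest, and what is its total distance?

Shortest is Plan II, total 22.

Plan I: 9 + 8 + 7 + 4 + 10 = 38
Plan II: 1 + 7 + 4 + 1 + 9 = 22
Plan III: 10 + 9 + 7 + 3 + 9 = 38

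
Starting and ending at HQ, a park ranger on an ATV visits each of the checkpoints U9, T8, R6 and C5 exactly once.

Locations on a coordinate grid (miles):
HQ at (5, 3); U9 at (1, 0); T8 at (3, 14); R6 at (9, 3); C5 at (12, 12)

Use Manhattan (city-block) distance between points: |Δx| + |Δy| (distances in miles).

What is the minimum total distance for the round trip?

Minimum total distance: 50 miles.

With 4 stops there are 4!/2 = 12 distinct round trips (a route and its reverse cost the same).
HQ→U9→T8→R6→C5→HQ: 7+16+17+12+16 = 68
HQ→U9→T8→C5→R6→HQ: 7+16+11+12+4 = 50
HQ→U9→R6→T8→C5→HQ: 7+11+17+11+16 = 62
HQ→U9→R6→C5→T8→HQ: 7+11+12+11+13 = 54
HQ→U9→C5→T8→R6→HQ: 7+23+11+17+4 = 62
HQ→U9→C5→R6→T8→HQ: 7+23+12+17+13 = 72
HQ→T8→U9→R6→C5→HQ: 13+16+11+12+16 = 68
HQ→T8→U9→C5→R6→HQ: 13+16+23+12+4 = 68
HQ→T8→R6→U9→C5→HQ: 13+17+11+23+16 = 80
HQ→T8→C5→U9→R6→HQ: 13+11+23+11+4 = 62
HQ→R6→U9→T8→C5→HQ: 4+11+16+11+16 = 58
HQ→R6→T8→U9→C5→HQ: 4+17+16+23+16 = 76
The minimum is 50.
One optimal route: HQ → U9 → T8 → C5 → R6 → HQ (or its reverse).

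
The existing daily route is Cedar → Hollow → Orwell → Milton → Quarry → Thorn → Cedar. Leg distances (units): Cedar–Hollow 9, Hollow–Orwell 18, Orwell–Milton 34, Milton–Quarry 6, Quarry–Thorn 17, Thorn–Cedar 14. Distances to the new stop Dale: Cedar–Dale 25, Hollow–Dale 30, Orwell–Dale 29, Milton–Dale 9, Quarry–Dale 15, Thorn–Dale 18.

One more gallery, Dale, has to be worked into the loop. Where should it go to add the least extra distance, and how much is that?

Minimum extra distance: 4, inserting Dale between Orwell and Milton.

Insertion cost between consecutive stops i–j is d(i,Dale) + d(Dale,j) − d(i,j):
  between Cedar and Hollow: 25 + 30 − 9 = 46
  between Hollow and Orwell: 30 + 29 − 18 = 41
  between Orwell and Milton: 29 + 9 − 34 = 4
  between Milton and Quarry: 9 + 15 − 6 = 18
  between Quarry and Thorn: 15 + 18 − 17 = 16
  between Thorn and Cedar: 18 + 25 − 14 = 29
Cheapest insertion is between Orwell and Milton, adding 4.
New total = 98 + 4 = 102.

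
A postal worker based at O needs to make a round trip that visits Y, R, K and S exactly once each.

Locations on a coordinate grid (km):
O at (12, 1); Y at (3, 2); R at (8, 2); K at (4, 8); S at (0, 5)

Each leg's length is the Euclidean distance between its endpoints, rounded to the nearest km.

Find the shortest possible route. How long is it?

With 4 stops there are 4!/2 = 12 distinct round trips (a route and its reverse cost the same).
O-Y-R-K-S-O: 9+5+7+5+13 = 39
O-Y-R-S-K-O: 9+5+9+5+11 = 39
O-Y-K-R-S-O: 9+6+7+9+13 = 44
O-Y-K-S-R-O: 9+6+5+9+4 = 33
O-Y-S-R-K-O: 9+4+9+7+11 = 40
O-Y-S-K-R-O: 9+4+5+7+4 = 29
O-R-Y-K-S-O: 4+5+6+5+13 = 33
O-R-Y-S-K-O: 4+5+4+5+11 = 29
O-R-K-Y-S-O: 4+7+6+4+13 = 34
O-R-S-Y-K-O: 4+9+4+6+11 = 34
O-K-Y-R-S-O: 11+6+5+9+13 = 44
O-K-R-Y-S-O: 11+7+5+4+13 = 40
The minimum is 29.
One optimal route: O → Y → S → K → R → O (or its reverse).

Minimum total distance: 29 km.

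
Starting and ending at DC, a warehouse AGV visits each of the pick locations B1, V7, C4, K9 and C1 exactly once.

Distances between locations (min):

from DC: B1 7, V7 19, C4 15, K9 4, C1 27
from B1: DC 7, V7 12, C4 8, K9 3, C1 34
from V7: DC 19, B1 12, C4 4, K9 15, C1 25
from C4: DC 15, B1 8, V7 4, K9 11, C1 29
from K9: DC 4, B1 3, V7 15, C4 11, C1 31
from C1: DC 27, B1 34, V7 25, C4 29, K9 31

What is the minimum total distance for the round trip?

With 5 stops there are 5!/2 = 60 distinct round trips (a route and its reverse cost the same).
DC → B1 → V7 → C4 → K9 → C1 → DC: 7+12+4+11+31+27 = 92
DC → B1 → V7 → C4 → C1 → K9 → DC: 7+12+4+29+31+4 = 87
DC → B1 → V7 → K9 → C4 → C1 → DC: 7+12+15+11+29+27 = 101
DC → B1 → V7 → K9 → C1 → C4 → DC: 7+12+15+31+29+15 = 109
DC → B1 → V7 → C1 → C4 → K9 → DC: 7+12+25+29+11+4 = 88
DC → B1 → V7 → C1 → K9 → C4 → DC: 7+12+25+31+11+15 = 101
DC → B1 → C4 → V7 → K9 → C1 → DC: 7+8+4+15+31+27 = 92
DC → B1 → C4 → V7 → C1 → K9 → DC: 7+8+4+25+31+4 = 79
DC → B1 → C4 → K9 → V7 → C1 → DC: 7+8+11+15+25+27 = 93
DC → B1 → C4 → K9 → C1 → V7 → DC: 7+8+11+31+25+19 = 101
DC → B1 → C4 → C1 → V7 → K9 → DC: 7+8+29+25+15+4 = 88
DC → B1 → C4 → C1 → K9 → V7 → DC: 7+8+29+31+15+19 = 109
DC → B1 → K9 → V7 → C4 → C1 → DC: 7+3+15+4+29+27 = 85
DC → B1 → K9 → V7 → C1 → C4 → DC: 7+3+15+25+29+15 = 94
… (46 more)
DC → K9 → B1 → C4 → V7 → C1 → DC: 4+3+8+4+25+27 = 71  ← best
The minimum is 71.
One optimal route: DC → K9 → B1 → C4 → V7 → C1 → DC (or its reverse).

Minimum total distance: 71 min.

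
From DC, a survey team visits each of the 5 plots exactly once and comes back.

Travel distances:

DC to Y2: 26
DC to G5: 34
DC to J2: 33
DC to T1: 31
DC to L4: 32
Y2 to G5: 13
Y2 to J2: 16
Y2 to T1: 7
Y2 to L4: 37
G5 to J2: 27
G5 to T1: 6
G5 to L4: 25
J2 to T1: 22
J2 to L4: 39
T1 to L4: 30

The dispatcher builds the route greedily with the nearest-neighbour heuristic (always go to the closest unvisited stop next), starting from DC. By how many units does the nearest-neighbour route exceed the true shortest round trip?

DC: Y2=26, T1=31, L4=32, J2=33, G5=34 ⇒ Y2
Y2: T1=7, G5=13, J2=16, L4=37 ⇒ T1
T1: G5=6, J2=22, L4=30 ⇒ G5
G5: L4=25, J2=27 ⇒ L4
L4: J2=39 ⇒ J2
NN route DC → Y2 → T1 → G5 → L4 → J2 → DC costs 136.
Optimal: DC → J2 → Y2 → T1 → G5 → L4 → DC costs 119 (by enumerating all 60 distinct tours).
Excess = 136 − 119 = 17.

17 longer than the optimal tour.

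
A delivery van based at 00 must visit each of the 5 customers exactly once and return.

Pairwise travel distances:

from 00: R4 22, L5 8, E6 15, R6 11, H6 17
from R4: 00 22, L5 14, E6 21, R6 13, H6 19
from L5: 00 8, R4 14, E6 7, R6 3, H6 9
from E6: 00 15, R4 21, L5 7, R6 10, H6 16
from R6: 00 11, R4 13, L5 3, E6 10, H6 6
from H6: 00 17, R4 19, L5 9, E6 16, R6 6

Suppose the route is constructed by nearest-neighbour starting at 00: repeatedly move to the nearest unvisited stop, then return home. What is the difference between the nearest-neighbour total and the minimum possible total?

Excess over optimum: 4.

From 00: L5=8, R6=11, E6=15, H6=17, R4=22 → choose L5 (8).
From L5: R6=3, E6=7, H6=9, R4=14 → choose R6 (3).
From R6: H6=6, E6=10, R4=13 → choose H6 (6).
From H6: E6=16, R4=19 → choose E6 (16).
From E6: R4=21 → choose R4 (21).
NN route 00 → L5 → R6 → H6 → E6 → R4 → 00 costs 76.
Optimal: 00 → R4 → R6 → H6 → L5 → E6 → 00 costs 72 (by enumerating all 60 distinct tours).
Excess = 76 − 72 = 4.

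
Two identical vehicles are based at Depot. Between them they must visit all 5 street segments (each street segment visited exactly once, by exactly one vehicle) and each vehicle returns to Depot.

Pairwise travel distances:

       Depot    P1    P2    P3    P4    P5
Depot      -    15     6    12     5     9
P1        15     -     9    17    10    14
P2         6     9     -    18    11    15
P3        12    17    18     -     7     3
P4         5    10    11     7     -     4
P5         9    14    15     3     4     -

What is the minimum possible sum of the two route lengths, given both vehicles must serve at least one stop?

Minimum combined distance: 54.

Try each way of splitting the stops between the two vehicles (each non-empty) and, for each split, find the best tour for each vehicle:
  {P1} + {P2, P3, P4, P5}: 30 + 36 = 66
  {P2} + {P1, P3, P4, P5}: 12 + 44 = 56
  {P1, P2} + {P3, P4, P5}: 30 + 24 = 54
  {P3} + {P1, P2, P4, P5}: 24 + 38 = 62
  {P1, P3} + {P2, P4, P5}: 44 + 30 = 74
  {P2, P3} + {P1, P4, P5}: 36 + 38 = 74
  … (15 splits in total)
Best: vehicle 1 Depot → P1 → P2 → Depot = 30; vehicle 2 Depot → P3 → P5 → P4 → Depot = 24; combined 54.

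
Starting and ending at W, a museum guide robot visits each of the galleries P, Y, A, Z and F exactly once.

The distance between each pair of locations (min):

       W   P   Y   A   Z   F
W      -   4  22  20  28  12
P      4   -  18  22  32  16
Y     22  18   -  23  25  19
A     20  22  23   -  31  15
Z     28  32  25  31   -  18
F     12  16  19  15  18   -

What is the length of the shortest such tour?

Minimum total distance: 100 min.

W-P-Y-A-Z-F-W: 4+18+23+31+18+12 = 106
W-P-Y-A-F-Z-W: 4+18+23+15+18+28 = 106
W-P-Y-Z-A-F-W: 4+18+25+31+15+12 = 105
W-P-Y-Z-F-A-W: 4+18+25+18+15+20 = 100
W-P-Y-F-A-Z-W: 4+18+19+15+31+28 = 115
W-P-Y-F-Z-A-W: 4+18+19+18+31+20 = 110
W-P-A-Y-Z-F-W: 4+22+23+25+18+12 = 104
W-P-A-Y-F-Z-W: 4+22+23+19+18+28 = 114
W-P-A-Z-Y-F-W: 4+22+31+25+19+12 = 113
W-P-A-Z-F-Y-W: 4+22+31+18+19+22 = 116
W-P-A-F-Y-Z-W: 4+22+15+19+25+28 = 113
W-P-A-F-Z-Y-W: 4+22+15+18+25+22 = 106
W-P-Z-Y-A-F-W: 4+32+25+23+15+12 = 111
W-P-Z-Y-F-A-W: 4+32+25+19+15+20 = 115
… (46 more)
The minimum is 100.
One optimal route: W → P → Y → Z → F → A → W (or its reverse).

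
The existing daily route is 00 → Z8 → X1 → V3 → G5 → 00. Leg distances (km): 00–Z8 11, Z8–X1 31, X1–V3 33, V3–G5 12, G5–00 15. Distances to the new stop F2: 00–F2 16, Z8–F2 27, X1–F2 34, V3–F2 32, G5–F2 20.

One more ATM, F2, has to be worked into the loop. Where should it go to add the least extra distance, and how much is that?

Insertion cost between consecutive stops i–j is d(i,F2) + d(F2,j) − d(i,j):
  between 00 and Z8: 16 + 27 − 11 = 32
  between Z8 and X1: 27 + 34 − 31 = 30
  between X1 and V3: 34 + 32 − 33 = 33
  between V3 and G5: 32 + 20 − 12 = 40
  between G5 and 00: 20 + 16 − 15 = 21
Cheapest insertion is between G5 and 00, adding 21.
New total = 102 + 21 = 123.

+21 km — insert F2 between G5 and 00.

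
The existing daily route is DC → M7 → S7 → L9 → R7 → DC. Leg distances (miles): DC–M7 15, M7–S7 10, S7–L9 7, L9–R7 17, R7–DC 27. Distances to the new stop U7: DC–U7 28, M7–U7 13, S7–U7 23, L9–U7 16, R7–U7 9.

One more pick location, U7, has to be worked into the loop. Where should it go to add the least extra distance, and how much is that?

Insertion cost between consecutive stops i–j is d(i,U7) + d(U7,j) − d(i,j):
  between DC and M7: 28 + 13 − 15 = 26
  between M7 and S7: 13 + 23 − 10 = 26
  between S7 and L9: 23 + 16 − 7 = 32
  between L9 and R7: 16 + 9 − 17 = 8
  between R7 and DC: 9 + 28 − 27 = 10
Cheapest insertion is between L9 and R7, adding 8.
New total = 76 + 8 = 84.

Adding 8 miles by placing U7 on the L9–R7 leg.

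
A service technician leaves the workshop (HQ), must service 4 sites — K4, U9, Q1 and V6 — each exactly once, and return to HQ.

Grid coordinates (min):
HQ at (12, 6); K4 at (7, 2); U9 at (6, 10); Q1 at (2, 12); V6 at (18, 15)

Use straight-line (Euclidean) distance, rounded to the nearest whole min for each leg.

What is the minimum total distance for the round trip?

With 4 stops there are 4!/2 = 12 distinct round trips (a route and its reverse cost the same).
HQ → K4 → U9 → Q1 → V6 → HQ: 6+8+4+16+11 = 45
HQ → K4 → U9 → V6 → Q1 → HQ: 6+8+13+16+12 = 55
HQ → K4 → Q1 → U9 → V6 → HQ: 6+11+4+13+11 = 45
HQ → K4 → Q1 → V6 → U9 → HQ: 6+11+16+13+7 = 53
HQ → K4 → V6 → U9 → Q1 → HQ: 6+17+13+4+12 = 52
HQ → K4 → V6 → Q1 → U9 → HQ: 6+17+16+4+7 = 50
HQ → U9 → K4 → Q1 → V6 → HQ: 7+8+11+16+11 = 53
HQ → U9 → K4 → V6 → Q1 → HQ: 7+8+17+16+12 = 60
HQ → U9 → Q1 → K4 → V6 → HQ: 7+4+11+17+11 = 50
HQ → U9 → V6 → K4 → Q1 → HQ: 7+13+17+11+12 = 60
HQ → Q1 → K4 → U9 → V6 → HQ: 12+11+8+13+11 = 55
HQ → Q1 → U9 → K4 → V6 → HQ: 12+4+8+17+11 = 52
The minimum is 45.
One optimal route: HQ → K4 → U9 → Q1 → V6 → HQ (or its reverse).

Shortest round trip = 45 min.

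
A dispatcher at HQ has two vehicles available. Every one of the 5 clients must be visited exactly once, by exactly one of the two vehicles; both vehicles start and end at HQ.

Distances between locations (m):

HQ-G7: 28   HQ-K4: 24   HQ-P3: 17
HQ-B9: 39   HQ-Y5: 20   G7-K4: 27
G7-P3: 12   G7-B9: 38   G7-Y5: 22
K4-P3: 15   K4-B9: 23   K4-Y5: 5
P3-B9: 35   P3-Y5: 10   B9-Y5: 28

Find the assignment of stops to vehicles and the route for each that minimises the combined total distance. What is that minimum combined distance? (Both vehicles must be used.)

Minimum combined distance: 144 m.

There are 2^4 − 1 = 15 ways to divide the 5 stops into two non-empty groups. For each, the best each vehicle can do is its own shortest tour through its group:
  {G7} + {K4, P3, B9, Y5}: 56 + 94 = 150
  {K4} + {G7, P3, B9, Y5}: 48 + 115 = 163
  {G7, K4} + {P3, B9, Y5}: 79 + 94 = 173
  {P3} + {G7, K4, B9, Y5}: 34 + 114 = 148
  {G7, P3} + {K4, B9, Y5}: 57 + 87 = 144
  {K4, P3} + {G7, B9, Y5}: 56 + 114 = 170
  … (15 splits in total)
Best: vehicle 1 HQ → G7 → P3 → HQ = 57; vehicle 2 HQ → B9 → K4 → Y5 → HQ = 87; combined 144.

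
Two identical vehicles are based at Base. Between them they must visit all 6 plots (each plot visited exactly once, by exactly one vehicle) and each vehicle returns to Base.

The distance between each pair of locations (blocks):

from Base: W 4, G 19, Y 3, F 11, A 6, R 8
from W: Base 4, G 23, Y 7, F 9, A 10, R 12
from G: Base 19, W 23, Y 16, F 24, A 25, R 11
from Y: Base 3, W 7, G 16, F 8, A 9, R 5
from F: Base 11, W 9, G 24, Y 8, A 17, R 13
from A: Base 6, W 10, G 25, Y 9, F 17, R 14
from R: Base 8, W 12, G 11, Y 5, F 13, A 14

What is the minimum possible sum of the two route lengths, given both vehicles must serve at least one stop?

Check every non-empty split of the stops between the two vehicles; for each half take its own optimal tour:
  {W} + {G, Y, F, A, R}: 8 + 66 = 74
  {G} + {W, Y, F, A, R}: 38 + 46 = 84
  {W, G} + {Y, F, A, R}: 46 + 44 = 90
  {Y} + {W, G, F, A, R}: 6 + 68 = 74
  {W, Y} + {G, F, A, R}: 14 + 66 = 80
  {G, Y} + {W, F, A, R}: 38 + 46 = 84
  … (31 splits in total)
  {A} + {W, G, Y, F, R}: 12 + 56 = 68  ← best
Best: vehicle 1 Base → A → Base = 12; vehicle 2 Base → W → F → G → R → Y → Base = 56; combined 68.

68 blocks — the smallest possible combined total.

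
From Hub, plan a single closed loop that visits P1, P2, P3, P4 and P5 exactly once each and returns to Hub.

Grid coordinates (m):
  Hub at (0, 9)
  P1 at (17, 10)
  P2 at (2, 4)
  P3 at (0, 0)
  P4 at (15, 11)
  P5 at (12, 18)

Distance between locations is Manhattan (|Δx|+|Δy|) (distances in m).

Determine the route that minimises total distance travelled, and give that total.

Shortest round trip = 70 m.

With 5 stops there are 5!/2 = 60 distinct round trips (a route and its reverse cost the same).
Hub → P1 → P2 → P3 → P4 → P5 → Hub: 18+21+6+26+10+21 = 102
Hub → P1 → P2 → P3 → P5 → P4 → Hub: 18+21+6+30+10+17 = 102
Hub → P1 → P2 → P4 → P3 → P5 → Hub: 18+21+20+26+30+21 = 136
Hub → P1 → P2 → P4 → P5 → P3 → Hub: 18+21+20+10+30+9 = 108
Hub → P1 → P2 → P5 → P3 → P4 → Hub: 18+21+24+30+26+17 = 136
Hub → P1 → P2 → P5 → P4 → P3 → Hub: 18+21+24+10+26+9 = 108
Hub → P1 → P3 → P2 → P4 → P5 → Hub: 18+27+6+20+10+21 = 102
Hub → P1 → P3 → P2 → P5 → P4 → Hub: 18+27+6+24+10+17 = 102
Hub → P1 → P3 → P4 → P2 → P5 → Hub: 18+27+26+20+24+21 = 136
Hub → P1 → P3 → P4 → P5 → P2 → Hub: 18+27+26+10+24+7 = 112
Hub → P1 → P3 → P5 → P2 → P4 → Hub: 18+27+30+24+20+17 = 136
Hub → P1 → P3 → P5 → P4 → P2 → Hub: 18+27+30+10+20+7 = 112
Hub → P1 → P4 → P2 → P3 → P5 → Hub: 18+3+20+6+30+21 = 98
Hub → P1 → P4 → P2 → P5 → P3 → Hub: 18+3+20+24+30+9 = 104
… (46 more)
Hub → P1 → P4 → P5 → P2 → P3 → Hub: 18+3+10+24+6+9 = 70  ← best
The minimum is 70.
One optimal route: Hub → P1 → P4 → P5 → P2 → P3 → Hub (or its reverse).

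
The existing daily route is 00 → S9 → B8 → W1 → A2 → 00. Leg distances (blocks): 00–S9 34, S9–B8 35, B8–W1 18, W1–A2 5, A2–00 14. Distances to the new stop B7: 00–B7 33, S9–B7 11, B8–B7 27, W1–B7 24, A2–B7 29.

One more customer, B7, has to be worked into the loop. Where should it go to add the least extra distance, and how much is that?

Insertion cost between consecutive stops i–j is d(i,B7) + d(B7,j) − d(i,j):
  between 00 and S9: 33 + 11 − 34 = 10
  between S9 and B8: 11 + 27 − 35 = 3
  between B8 and W1: 27 + 24 − 18 = 33
  between W1 and A2: 24 + 29 − 5 = 48
  between A2 and 00: 29 + 33 − 14 = 48
Cheapest insertion is between S9 and B8, adding 3.
New total = 106 + 3 = 109.

+3 blocks — insert B7 between S9 and B8.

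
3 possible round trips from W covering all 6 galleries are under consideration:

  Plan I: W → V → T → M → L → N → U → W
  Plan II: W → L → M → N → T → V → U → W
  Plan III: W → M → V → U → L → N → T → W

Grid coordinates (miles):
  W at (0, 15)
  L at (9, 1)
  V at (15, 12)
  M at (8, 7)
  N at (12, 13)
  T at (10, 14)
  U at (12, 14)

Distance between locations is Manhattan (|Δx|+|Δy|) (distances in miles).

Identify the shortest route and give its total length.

Shortest is Plan II, total 68 miles.

Plan I: 18 + 7 + 9 + 7 + 15 + 1 + 13 = 70
Plan II: 23 + 7 + 10 + 3 + 7 + 5 + 13 = 68
Plan III: 16 + 12 + 5 + 16 + 15 + 3 + 11 = 78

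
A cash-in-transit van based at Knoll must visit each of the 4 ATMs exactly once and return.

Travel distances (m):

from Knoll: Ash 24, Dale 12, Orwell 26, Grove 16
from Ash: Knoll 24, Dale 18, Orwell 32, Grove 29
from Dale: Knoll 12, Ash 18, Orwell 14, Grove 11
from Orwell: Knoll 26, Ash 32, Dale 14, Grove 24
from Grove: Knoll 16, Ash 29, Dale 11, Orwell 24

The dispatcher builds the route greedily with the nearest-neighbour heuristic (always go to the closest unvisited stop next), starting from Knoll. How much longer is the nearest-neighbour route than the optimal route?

Knoll: Dale=12, Grove=16, Ash=24, Orwell=26 ⇒ Dale
Dale: Grove=11, Orwell=14, Ash=18 ⇒ Grove
Grove: Orwell=24, Ash=29 ⇒ Orwell
Orwell: Ash=32 ⇒ Ash
NN route Knoll → Dale → Grove → Orwell → Ash → Knoll costs 103.
Optimal: Knoll → Ash → Dale → Orwell → Grove → Knoll costs 96 (by enumerating all 12 distinct tours).
Excess = 103 − 96 = 7.

The nearest-neighbour route is 7 m longer than optimal.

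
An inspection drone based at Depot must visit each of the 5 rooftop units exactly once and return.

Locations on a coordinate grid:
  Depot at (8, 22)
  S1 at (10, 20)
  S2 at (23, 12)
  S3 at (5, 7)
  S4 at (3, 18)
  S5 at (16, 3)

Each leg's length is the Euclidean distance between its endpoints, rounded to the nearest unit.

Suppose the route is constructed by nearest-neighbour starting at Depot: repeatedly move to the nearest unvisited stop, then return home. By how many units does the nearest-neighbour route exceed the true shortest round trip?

Excess over optimum: 4.

Depot: S1=3, S4=6, S3=15, S2=18, S5=21 ⇒ S1
S1: S4=7, S3=14, S2=15, S5=18 ⇒ S4
S4: S3=11, S5=20, S2=21 ⇒ S3
S3: S5=12, S2=19 ⇒ S5
S5: S2=11 ⇒ S2
NN route Depot → S1 → S4 → S3 → S5 → S2 → Depot costs 62.
Optimal: Depot → S1 → S2 → S5 → S3 → S4 → Depot costs 58 (by enumerating all 60 distinct tours).
Excess = 62 − 58 = 4.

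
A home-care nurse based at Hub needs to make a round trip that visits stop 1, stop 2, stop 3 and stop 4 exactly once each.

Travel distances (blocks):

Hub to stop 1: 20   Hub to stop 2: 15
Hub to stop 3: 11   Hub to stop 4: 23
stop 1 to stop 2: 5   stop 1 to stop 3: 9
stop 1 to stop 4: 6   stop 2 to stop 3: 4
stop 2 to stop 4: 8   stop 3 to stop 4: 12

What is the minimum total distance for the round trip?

Minimum total distance: 49 blocks.

There are 12 distinct closed tours to check (reversals are equivalent).
Hub - stop 1 - stop 2 - stop 3 - stop 4 - Hub: 20+5+4+12+23 = 64
Hub - stop 1 - stop 2 - stop 4 - stop 3 - Hub: 20+5+8+12+11 = 56
Hub - stop 1 - stop 3 - stop 2 - stop 4 - Hub: 20+9+4+8+23 = 64
Hub - stop 1 - stop 3 - stop 4 - stop 2 - Hub: 20+9+12+8+15 = 64
Hub - stop 1 - stop 4 - stop 2 - stop 3 - Hub: 20+6+8+4+11 = 49
Hub - stop 1 - stop 4 - stop 3 - stop 2 - Hub: 20+6+12+4+15 = 57
Hub - stop 2 - stop 1 - stop 3 - stop 4 - Hub: 15+5+9+12+23 = 64
Hub - stop 2 - stop 1 - stop 4 - stop 3 - Hub: 15+5+6+12+11 = 49
Hub - stop 2 - stop 3 - stop 1 - stop 4 - Hub: 15+4+9+6+23 = 57
Hub - stop 2 - stop 4 - stop 1 - stop 3 - Hub: 15+8+6+9+11 = 49
Hub - stop 3 - stop 1 - stop 2 - stop 4 - Hub: 11+9+5+8+23 = 56
Hub - stop 3 - stop 2 - stop 1 - stop 4 - Hub: 11+4+5+6+23 = 49
The minimum is 49.
One optimal route: Hub → stop 1 → stop 4 → stop 2 → stop 3 → Hub (or its reverse).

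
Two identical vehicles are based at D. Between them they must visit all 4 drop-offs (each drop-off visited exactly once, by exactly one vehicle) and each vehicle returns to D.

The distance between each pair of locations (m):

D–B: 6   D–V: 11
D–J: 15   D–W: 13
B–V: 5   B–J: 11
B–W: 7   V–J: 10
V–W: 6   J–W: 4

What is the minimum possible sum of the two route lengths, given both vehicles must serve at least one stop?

Minimum combined distance: 48 m.

Check every non-empty split of the stops between the two vehicles; for each half take its own optimal tour:
  {B} + {V, J, W}: 12 + 36 = 48
  {V} + {B, J, W}: 22 + 32 = 54
  {B, V} + {J, W}: 22 + 32 = 54
  {J} + {B, V, W}: 30 + 30 = 60
  {B, J} + {V, W}: 32 + 30 = 62
  {V, J} + {B, W}: 36 + 26 = 62
  … (7 splits in total)
Best: vehicle 1 D → B → D = 12; vehicle 2 D → V → W → J → D = 36; combined 48.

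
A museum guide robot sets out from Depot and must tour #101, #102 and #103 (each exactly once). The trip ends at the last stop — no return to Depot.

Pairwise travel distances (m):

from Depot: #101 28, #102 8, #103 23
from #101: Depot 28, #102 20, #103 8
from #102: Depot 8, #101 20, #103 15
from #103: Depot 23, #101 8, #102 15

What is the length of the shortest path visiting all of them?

31 m — the minimum one-way total.

There are 3! = 6 possible orderings.
Depot→#101→#102→#103: 28+20+15 = 63
Depot→#101→#103→#102: 28+8+15 = 51
Depot→#102→#101→#103: 8+20+8 = 36
Depot→#102→#103→#101: 8+15+8 = 31
Depot→#103→#101→#102: 23+8+20 = 51
Depot→#103→#102→#101: 23+15+20 = 58
The minimum is 31.
One shortest path: Depot → #102 → #103 → #101.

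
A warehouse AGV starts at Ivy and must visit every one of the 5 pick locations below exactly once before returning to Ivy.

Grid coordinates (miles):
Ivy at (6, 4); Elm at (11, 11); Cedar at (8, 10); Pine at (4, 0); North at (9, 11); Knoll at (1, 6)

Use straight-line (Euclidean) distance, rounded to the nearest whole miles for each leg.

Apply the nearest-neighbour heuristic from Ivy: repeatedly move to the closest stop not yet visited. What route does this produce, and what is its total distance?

Ivy → [Pine:4 / Knoll:5 / Cedar:6 / North:8 / Elm:9] → Pine (4)
Pine → [Knoll:7 / Cedar:11 / North:12 / Elm:13] → Knoll (7)
Knoll → [Cedar:8 / North:9 / Elm:11] → Cedar (8)
Cedar → [North:1 / Elm:3] → North (1)
North → [Elm:2] → Elm (2)
Return Elm→Ivy: 9.
Total = 4 + 7 + 8 + 1 + 2 + 9 = 31.

Nearest-neighbour total = 31 miles; route Ivy → Pine → Knoll → Cedar → North → Elm → Ivy.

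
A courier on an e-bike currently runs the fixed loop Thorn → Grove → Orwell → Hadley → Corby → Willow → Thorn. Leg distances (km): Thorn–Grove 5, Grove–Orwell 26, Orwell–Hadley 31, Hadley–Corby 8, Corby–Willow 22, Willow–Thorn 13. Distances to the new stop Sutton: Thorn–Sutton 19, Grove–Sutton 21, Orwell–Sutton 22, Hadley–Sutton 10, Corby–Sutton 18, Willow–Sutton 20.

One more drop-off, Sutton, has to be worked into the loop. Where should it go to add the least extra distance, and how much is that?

Insertion cost between consecutive stops i–j is d(i,Sutton) + d(Sutton,j) − d(i,j):
  between Thorn and Grove: 19 + 21 − 5 = 35
  between Grove and Orwell: 21 + 22 − 26 = 17
  between Orwell and Hadley: 22 + 10 − 31 = 1
  between Hadley and Corby: 10 + 18 − 8 = 20
  between Corby and Willow: 18 + 20 − 22 = 16
  between Willow and Thorn: 20 + 19 − 13 = 26
Cheapest insertion is between Orwell and Hadley, adding 1.
New total = 105 + 1 = 106.

Adding 1 km by placing Sutton on the Orwell–Hadley leg.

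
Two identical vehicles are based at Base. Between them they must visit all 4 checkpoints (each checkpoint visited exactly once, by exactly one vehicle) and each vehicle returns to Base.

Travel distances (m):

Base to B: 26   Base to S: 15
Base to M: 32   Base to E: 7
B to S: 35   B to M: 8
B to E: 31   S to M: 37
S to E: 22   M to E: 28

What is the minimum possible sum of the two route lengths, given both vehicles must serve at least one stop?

99 m — the smallest possible combined total.

Try each way of splitting the stops between the two vehicles (each non-empty) and, for each split, find the best tour for each vehicle:
  {B} + {S, M, E}: 52 + 87 = 139
  {S} + {B, M, E}: 30 + 69 = 99
  {B, S} + {M, E}: 76 + 67 = 143
  {M} + {B, S, E}: 64 + 88 = 152
  {B, M} + {S, E}: 66 + 44 = 110
  {S, M} + {B, E}: 84 + 64 = 148
  … (7 splits in total)
Best: vehicle 1 Base → S → Base = 30; vehicle 2 Base → B → M → E → Base = 69; combined 99.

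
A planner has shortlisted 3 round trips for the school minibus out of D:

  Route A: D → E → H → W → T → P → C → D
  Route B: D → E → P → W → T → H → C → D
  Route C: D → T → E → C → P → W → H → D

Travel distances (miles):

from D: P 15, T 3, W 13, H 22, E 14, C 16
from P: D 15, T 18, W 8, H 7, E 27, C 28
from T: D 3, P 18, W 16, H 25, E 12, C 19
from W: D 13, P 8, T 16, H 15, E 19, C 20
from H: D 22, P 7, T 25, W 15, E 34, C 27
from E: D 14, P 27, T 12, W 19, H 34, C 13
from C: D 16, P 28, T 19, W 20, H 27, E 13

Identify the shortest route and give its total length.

Shortest is Route C, total 101 miles.

Route A: 14 + 34 + 15 + 16 + 18 + 28 + 16 = 141
Route B: 14 + 27 + 8 + 16 + 25 + 27 + 16 = 133
Route C: 3 + 12 + 13 + 28 + 8 + 15 + 22 = 101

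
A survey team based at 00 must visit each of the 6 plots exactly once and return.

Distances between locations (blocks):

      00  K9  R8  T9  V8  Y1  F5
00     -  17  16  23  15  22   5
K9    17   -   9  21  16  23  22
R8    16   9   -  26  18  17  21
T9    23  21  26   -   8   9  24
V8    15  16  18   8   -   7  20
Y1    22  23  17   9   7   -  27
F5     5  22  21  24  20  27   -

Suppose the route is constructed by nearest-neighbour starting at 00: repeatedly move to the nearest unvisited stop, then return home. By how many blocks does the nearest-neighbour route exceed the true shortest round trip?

From 00: F5=5, V8=15, R8=16, K9=17, Y1=22, T9=23 → choose F5 (5).
From F5: V8=20, R8=21, K9=22, T9=24, Y1=27 → choose V8 (20).
From V8: Y1=7, T9=8, K9=16, R8=18 → choose Y1 (7).
From Y1: T9=9, R8=17, K9=23 → choose T9 (9).
From T9: K9=21, R8=26 → choose K9 (21).
From K9: R8=9 → choose R8 (9).
NN route 00 → F5 → V8 → Y1 → T9 → K9 → R8 → 00 costs 87.
Optimal: 00 → K9 → R8 → Y1 → T9 → V8 → F5 → 00 costs 85 (by enumerating all 360 distinct tours).
Excess = 87 − 85 = 2.

2 blocks longer than the optimal tour.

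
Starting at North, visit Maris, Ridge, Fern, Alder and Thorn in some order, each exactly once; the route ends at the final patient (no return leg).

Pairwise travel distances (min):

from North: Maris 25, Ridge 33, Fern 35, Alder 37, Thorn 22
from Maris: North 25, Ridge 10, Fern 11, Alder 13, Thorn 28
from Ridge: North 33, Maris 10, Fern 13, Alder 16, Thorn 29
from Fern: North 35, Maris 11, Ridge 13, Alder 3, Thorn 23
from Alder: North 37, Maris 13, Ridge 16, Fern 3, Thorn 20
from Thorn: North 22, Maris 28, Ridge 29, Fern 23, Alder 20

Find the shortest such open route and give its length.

There are 5! = 120 possible orderings.
North → Maris → Ridge → Fern → Alder → Thorn: 25+10+13+3+20 = 71
North → Maris → Ridge → Fern → Thorn → Alder: 25+10+13+23+20 = 91
North → Maris → Ridge → Alder → Fern → Thorn: 25+10+16+3+23 = 77
North → Maris → Ridge → Alder → Thorn → Fern: 25+10+16+20+23 = 94
North → Maris → Ridge → Thorn → Fern → Alder: 25+10+29+23+3 = 90
North → Maris → Ridge → Thorn → Alder → Fern: 25+10+29+20+3 = 87
North → Maris → Fern → Ridge → Alder → Thorn: 25+11+13+16+20 = 85
North → Maris → Fern → Ridge → Thorn → Alder: 25+11+13+29+20 = 98
North → Maris → Fern → Alder → Ridge → Thorn: 25+11+3+16+29 = 84
North → Maris → Fern → Alder → Thorn → Ridge: 25+11+3+20+29 = 88
North → Maris → Fern → Thorn → Ridge → Alder: 25+11+23+29+16 = 104
North → Maris → Fern → Thorn → Alder → Ridge: 25+11+23+20+16 = 95
North → Maris → Alder → Ridge → Fern → Thorn: 25+13+16+13+23 = 90
North → Maris → Alder → Ridge → Thorn → Fern: 25+13+16+29+23 = 106
… (106 more)
North → Thorn → Alder → Fern → Maris → Ridge: 22+20+3+11+10 = 66  ← best
The minimum is 66.
One shortest path: North → Thorn → Alder → Fern → Maris → Ridge.

Shortest open route: 66 min.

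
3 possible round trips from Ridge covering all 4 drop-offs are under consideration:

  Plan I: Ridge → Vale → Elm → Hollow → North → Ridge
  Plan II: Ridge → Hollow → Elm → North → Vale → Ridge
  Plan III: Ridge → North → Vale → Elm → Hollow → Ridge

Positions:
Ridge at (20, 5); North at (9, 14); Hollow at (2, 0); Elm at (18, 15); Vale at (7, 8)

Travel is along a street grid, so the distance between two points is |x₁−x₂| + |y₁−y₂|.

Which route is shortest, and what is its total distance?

Plan I: 16 + 18 + 31 + 21 + 20 = 106
Plan II: 23 + 31 + 10 + 8 + 16 = 88
Plan III: 20 + 8 + 18 + 31 + 23 = 100

Shortest is Plan II, total 88.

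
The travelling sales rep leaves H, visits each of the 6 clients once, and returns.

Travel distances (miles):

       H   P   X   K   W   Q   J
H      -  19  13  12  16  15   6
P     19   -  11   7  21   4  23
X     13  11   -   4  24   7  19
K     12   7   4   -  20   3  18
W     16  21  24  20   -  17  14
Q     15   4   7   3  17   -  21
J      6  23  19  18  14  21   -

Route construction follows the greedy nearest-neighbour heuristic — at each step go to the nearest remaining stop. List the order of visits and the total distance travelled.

H → [J:6 / K:12 / X:13 / Q:15 / W:16 / P:19] → J (6)
J → [W:14 / K:18 / X:19 / Q:21 / P:23] → W (14)
W → [Q:17 / K:20 / P:21 / X:24] → Q (17)
Q → [K:3 / P:4 / X:7] → K (3)
K → [X:4 / P:7] → X (4)
X → [P:11] → P (11)
Return P→H: 19.
Total = 6 + 14 + 17 + 3 + 4 + 11 + 19 = 74.

Total distance 74 miles via the nearest-neighbour route H → J → W → Q → K → X → P → H.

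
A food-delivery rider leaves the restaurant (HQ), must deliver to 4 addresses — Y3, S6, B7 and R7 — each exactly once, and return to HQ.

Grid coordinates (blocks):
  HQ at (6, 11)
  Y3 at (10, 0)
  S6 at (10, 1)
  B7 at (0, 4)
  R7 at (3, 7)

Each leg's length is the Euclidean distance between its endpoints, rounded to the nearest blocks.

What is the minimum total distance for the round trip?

HQ→Y3→S6→B7→R7→HQ: 12+1+10+4+5 = 32
HQ→Y3→S6→R7→B7→HQ: 12+1+9+4+9 = 35
HQ→Y3→B7→S6→R7→HQ: 12+11+10+9+5 = 47
HQ→Y3→B7→R7→S6→HQ: 12+11+4+9+11 = 47
HQ→Y3→R7→S6→B7→HQ: 12+10+9+10+9 = 50
HQ→Y3→R7→B7→S6→HQ: 12+10+4+10+11 = 47
HQ→S6→Y3→B7→R7→HQ: 11+1+11+4+5 = 32
HQ→S6→Y3→R7→B7→HQ: 11+1+10+4+9 = 35
HQ→S6→B7→Y3→R7→HQ: 11+10+11+10+5 = 47
HQ→S6→R7→Y3→B7→HQ: 11+9+10+11+9 = 50
HQ→B7→Y3→S6→R7→HQ: 9+11+1+9+5 = 35
HQ→B7→S6→Y3→R7→HQ: 9+10+1+10+5 = 35
The minimum is 32.
One optimal route: HQ → Y3 → S6 → B7 → R7 → HQ (or its reverse).

32 blocks — the shortest possible round trip.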